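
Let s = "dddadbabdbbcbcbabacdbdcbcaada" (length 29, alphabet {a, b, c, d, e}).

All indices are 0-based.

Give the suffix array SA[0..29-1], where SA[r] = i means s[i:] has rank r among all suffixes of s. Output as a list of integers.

[28, 25, 15, 6, 17, 26, 3, 14, 5, 16, 9, 23, 12, 10, 7, 20, 24, 13, 22, 11, 18, 27, 2, 4, 8, 19, 21, 1, 0]

sorted suffixes:
  #0 SA[0]=28  'a'
  #1 SA[1]=25  'aada'
  #2 SA[2]=15  'abacdbdcbcaada'
  #3 SA[3]=6  'abdbbcbcbabacdbdcbcaada'
  #4 SA[4]=17  'acdbdcbcaada'
  #5 SA[5]=26  'ada'
  #6 SA[6]=3  'adbabdbbcbcbabacdbdcbcaada'
  #7 SA[7]=14  'babacdbdcbcaada'
  #8 SA[8]=5  'babdbbcbcbabacdbdcbcaada'
  #9 SA[9]=16  'bacdbdcbcaada'
  #10 SA[10]=9  'bbcbcbabacdbdcbcaada'
  #11 SA[11]=23  'bcaada'
  #12 SA[12]=12  'bcbabacdbdcbcaada'
  #13 SA[13]=10  'bcbcbabacdbdcbcaada'
  #14 SA[14]=7  'bdbbcbcbabacdbdcbcaada'
  #15 SA[15]=20  'bdcbcaada'
  #16 SA[16]=24  'caada'
  #17 SA[17]=13  'cbabacdbdcbcaada'
  #18 SA[18]=22  'cbcaada'
  #19 SA[19]=11  'cbcbabacdbdcbcaada'
  #20 SA[20]=18  'cdbdcbcaada'
  #21 SA[21]=27  'da'
  #22 SA[22]=2  'dadbabdbbcbcbabacdbdcbcaada'
  #23 SA[23]=4  'dbabdbbcbcbabacdbdcbcaada'
  #24 SA[24]=8  'dbbcbcbabacdbdcbcaada'
  #25 SA[25]=19  'dbdcbcaada'
  #26 SA[26]=21  'dcbcaada'
  #27 SA[27]=1  'ddadbabdbbcbcbabacdbdcbcaada'
  #28 SA[28]=0  'dddadbabdbbcbcbabacdbdcbcaada'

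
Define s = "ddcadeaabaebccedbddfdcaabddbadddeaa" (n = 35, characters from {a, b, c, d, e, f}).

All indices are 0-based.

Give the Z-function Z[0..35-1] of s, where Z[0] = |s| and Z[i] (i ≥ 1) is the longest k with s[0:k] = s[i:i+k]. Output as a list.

[35, 1, 0, 0, 1, 0, 0, 0, 0, 0, 0, 0, 0, 0, 0, 1, 0, 2, 1, 0, 1, 0, 0, 0, 0, 2, 1, 0, 0, 2, 2, 1, 0, 0, 0]

Z[0]=35
i=1: outside box; Z[1]=1 grow→box=[1,2)
i=2: outside box; Z[2]=0
i=3: outside box; Z[3]=0
i=4: outside box; Z[4]=1 grow→box=[4,5)
i=5: outside box; Z[5]=0
i=6: outside box; Z[6]=0
i=7: outside box; Z[7]=0
i=8: outside box; Z[8]=0
i=9: outside box; Z[9]=0
i=10: outside box; Z[10]=0
i=11: outside box; Z[11]=0
i=12: outside box; Z[12]=0
i=13: outside box; Z[13]=0
i=14: outside box; Z[14]=0
i=15: outside box; Z[15]=1 grow→box=[15,16)
i=16: outside box; Z[16]=0
i=17: outside box; Z[17]=2 grow→box=[17,19)
i=18: min(r-i=1, Z[1]=1)=1; Z[18]=1
i=19: outside box; Z[19]=0
i=20: outside box; Z[20]=1 grow→box=[20,21)
i=21: outside box; Z[21]=0
i=22: outside box; Z[22]=0
i=23: outside box; Z[23]=0
i=24: outside box; Z[24]=0
i=25: outside box; Z[25]=2 grow→box=[25,27)
i=26: min(r-i=1, Z[1]=1)=1; Z[26]=1
i=27: outside box; Z[27]=0
i=28: outside box; Z[28]=0
i=29: outside box; Z[29]=2 grow→box=[29,31)
i=30: min(r-i=1, Z[1]=1)=1; Z[30]=2 grow→box=[30,32)
i=31: min(r-i=1, Z[1]=1)=1; Z[31]=1
i=32: outside box; Z[32]=0
i=33: outside box; Z[33]=0
i=34: outside box; Z[34]=0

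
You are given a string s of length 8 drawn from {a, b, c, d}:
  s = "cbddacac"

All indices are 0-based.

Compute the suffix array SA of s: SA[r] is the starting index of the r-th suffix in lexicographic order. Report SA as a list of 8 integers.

[6, 4, 1, 7, 5, 0, 3, 2]

rank→(start, suffix):
  0 → (6, 'ac')
  1 → (4, 'acac')
  2 → (1, 'bddacac')
  3 → (7, 'c')
  4 → (5, 'cac')
  5 → (0, 'cbddacac')
  6 → (3, 'dacac')
  7 → (2, 'ddacac')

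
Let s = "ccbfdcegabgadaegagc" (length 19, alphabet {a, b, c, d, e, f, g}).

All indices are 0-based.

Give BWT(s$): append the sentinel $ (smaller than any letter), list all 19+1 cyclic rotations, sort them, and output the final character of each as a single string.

cggdgcagc$dafcabebea

rank  rotation              last
    0  $ccbfdcegabgadaegagc  c
    1  abgadaegagc$ccbfdceg  g
    2  adaegagc$ccbfdcegabg  g
    3  aegagc$ccbfdcegabgad  d
    4  agc$ccbfdcegabgadaeg  g
    5  bfdcegabgadaegagc$cc  c
    6  bgadaegagc$ccbfdcega  a
    7  c$ccbfdcegabgadaegag  g
    8  cbfdcegabgadaegagc$c  c
    9  ccbfdcegabgadaegagc$  $
   10  cegabgadaegagc$ccbfd  d
   11  daegagc$ccbfdcegabga  a
   12  dcegabgadaegagc$ccbf  f
   13  egabgadaegagc$ccbfdc  c
   14  egagc$ccbfdcegabgada  a
   15  fdcegabgadaegagc$ccb  b
   16  gabgadaegagc$ccbfdce  e
   17  gadaegagc$ccbfdcegab  b
   18  gagc$ccbfdcegabgadae  e
   19  gc$ccbfdcegabgadaega  a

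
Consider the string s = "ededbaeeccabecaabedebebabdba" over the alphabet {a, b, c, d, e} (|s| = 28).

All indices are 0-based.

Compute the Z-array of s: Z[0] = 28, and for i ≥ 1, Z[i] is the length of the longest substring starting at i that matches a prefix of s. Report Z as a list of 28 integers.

Z[0]=28
i=1: outside box; Z[1]=0
i=2: outside box; Z[2]=2 extend→box=[2,4)
i=3: min(r-i=1, Z[1]=0)=0; Z[3]=0
i=4: outside box; Z[4]=0
i=5: outside box; Z[5]=0
i=6: outside box; Z[6]=1 extend→box=[6,7)
i=7: outside box; Z[7]=1 extend→box=[7,8)
i=8: outside box; Z[8]=0
i=9: outside box; Z[9]=0
i=10: outside box; Z[10]=0
i=11: outside box; Z[11]=0
i=12: outside box; Z[12]=1 extend→box=[12,13)
i=13: outside box; Z[13]=0
i=14: outside box; Z[14]=0
i=15: outside box; Z[15]=0
i=16: outside box; Z[16]=0
i=17: outside box; Z[17]=3 extend→box=[17,20)
i=18: min(r-i=2, Z[1]=0)=0; Z[18]=0
i=19: min(r-i=1, Z[2]=2)=1; Z[19]=1
i=20: outside box; Z[20]=0
i=21: outside box; Z[21]=1 extend→box=[21,22)
i=22: outside box; Z[22]=0
i=23: outside box; Z[23]=0
i=24: outside box; Z[24]=0
i=25: outside box; Z[25]=0
i=26: outside box; Z[26]=0
i=27: outside box; Z[27]=0

[28, 0, 2, 0, 0, 0, 1, 1, 0, 0, 0, 0, 1, 0, 0, 0, 0, 3, 0, 1, 0, 1, 0, 0, 0, 0, 0, 0]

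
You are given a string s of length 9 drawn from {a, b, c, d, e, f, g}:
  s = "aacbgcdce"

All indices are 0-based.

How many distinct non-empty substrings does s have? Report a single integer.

42

rank | idx | suffix
   0 |   0 | aacbgcdce
   1 |   1 | acbgcdce
   2 |   3 | bgcdce
   3 |   2 | cbgcdce
   4 |   5 | cdce
   5 |   7 | ce
   6 |   6 | dce
   7 |   8 | e
   8 |   4 | gcdce

SA = [0, 1, 3, 2, 5, 7, 6, 8, 4]
i: (SA[i-1],SA[i]) lcp shared
  1: (0,1) 1 'a'
  2: (1,3) 0 ''
  3: (3,2) 0 ''
  4: (2,5) 1 'c'
  5: (5,7) 1 'c'
  6: (7,6) 0 ''
  7: (6,8) 0 ''
  8: (8,4) 0 ''

n(n+1)/2 = 9·10/2 = 45
Σ LCP = 0 + 1 + 0 + 0 + 1 + 1 + 0 + 0 + 0 = 3
distinct = 45 − 3 = 42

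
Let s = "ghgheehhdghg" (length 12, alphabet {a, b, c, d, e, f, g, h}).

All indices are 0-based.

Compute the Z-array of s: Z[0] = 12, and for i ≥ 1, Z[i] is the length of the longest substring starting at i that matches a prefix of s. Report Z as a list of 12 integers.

[12, 0, 2, 0, 0, 0, 0, 0, 0, 3, 0, 1]

Z[0]=12
i=1: outside box; Z[1]=0
i=2: outside box; Z[2]=2 grow→box=[2,4)
i=3: min(r-i=1, Z[1]=0)=0; Z[3]=0
i=4: outside box; Z[4]=0
i=5: outside box; Z[5]=0
i=6: outside box; Z[6]=0
i=7: outside box; Z[7]=0
i=8: outside box; Z[8]=0
i=9: outside box; Z[9]=3 grow→box=[9,12)
i=10: min(r-i=2, Z[1]=0)=0; Z[10]=0
i=11: min(r-i=1, Z[2]=2)=1; Z[11]=1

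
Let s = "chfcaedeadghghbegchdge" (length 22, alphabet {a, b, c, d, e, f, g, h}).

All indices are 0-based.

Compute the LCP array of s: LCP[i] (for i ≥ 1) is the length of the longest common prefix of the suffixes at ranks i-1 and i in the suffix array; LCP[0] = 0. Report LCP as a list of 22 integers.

rank | idx | suffix
   0 |   8 | adghghbegchdge
   1 |   4 | aedeadghghbegchdge
   2 |  14 | begchdge
   3 |   3 | caedeadghghbegchdge
   4 |  17 | chdge
   5 |   0 | chfcaedeadghghbegchdge
   6 |   6 | deadghghbegchdge
   7 |  19 | dge
   8 |   9 | dghghbegchdge
   9 |  21 | e
  10 |   7 | eadghghbegchdge
  11 |   5 | edeadghghbegchdge
  12 |  15 | egchdge
  13 |   2 | fcaedeadghghbegchdge
  14 |  16 | gchdge
  15 |  20 | ge
  16 |  12 | ghbegchdge
  17 |  10 | ghghbegchdge
  18 |  13 | hbegchdge
  19 |  18 | hdge
  20 |   1 | hfcaedeadghghbegchdge
  21 |  11 | hghbegchdge

SA = [8, 4, 14, 3, 17, 0, 6, 19, 9, 21, 7, 5, 15, 2, 16, 20, 12, 10, 13, 18, 1, 11]
rank  pair      lcp
   1  s[8:],s[4:]  1  'a'
   2  s[4:],s[14:]  0  ''
   3  s[14:],s[3:]  0  ''
   4  s[3:],s[17:]  1  'c'
   5  s[17:],s[0:]  2  'ch'
   6  s[0:],s[6:]  0  ''
   7  s[6:],s[19:]  1  'd'
   8  s[19:],s[9:]  2  'dg'
   9  s[9:],s[21:]  0  ''
  10  s[21:],s[7:]  1  'e'
  11  s[7:],s[5:]  1  'e'
  12  s[5:],s[15:]  1  'e'
  13  s[15:],s[2:]  0  ''
  14  s[2:],s[16:]  0  ''
  15  s[16:],s[20:]  1  'g'
  16  s[20:],s[12:]  1  'g'
  17  s[12:],s[10:]  2  'gh'
  18  s[10:],s[13:]  0  ''
  19  s[13:],s[18:]  1  'h'
  20  s[18:],s[1:]  1  'h'
  21  s[1:],s[11:]  1  'h'

[0, 1, 0, 0, 1, 2, 0, 1, 2, 0, 1, 1, 1, 0, 0, 1, 1, 2, 0, 1, 1, 1]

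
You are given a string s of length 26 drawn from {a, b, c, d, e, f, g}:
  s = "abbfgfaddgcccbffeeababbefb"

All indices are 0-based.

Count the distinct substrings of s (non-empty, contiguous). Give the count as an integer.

rank→(start, suffix):
  0 → (18, 'ababbefb')
  1 → (20, 'abbefb')
  2 → (0, 'abbfgfaddgcccbffeeababbefb')
  3 → (6, 'addgcccbffeeababbefb')
  4 → (25, 'b')
  5 → (19, 'babbefb')
  6 → (21, 'bbefb')
  7 → (1, 'bbfgfaddgcccbffeeababbefb')
  8 → (22, 'befb')
  9 → (13, 'bffeeababbefb')
  10 → (2, 'bfgfaddgcccbffeeababbefb')
  11 → (12, 'cbffeeababbefb')
  12 → (11, 'ccbffeeababbefb')
  13 → (10, 'cccbffeeababbefb')
  14 → (7, 'ddgcccbffeeababbefb')
  15 → (8, 'dgcccbffeeababbefb')
  16 → (17, 'eababbefb')
  17 → (16, 'eeababbefb')
  18 → (23, 'efb')
  19 → (5, 'faddgcccbffeeababbefb')
  20 → (24, 'fb')
  21 → (15, 'feeababbefb')
  22 → (14, 'ffeeababbefb')
  23 → (3, 'fgfaddgcccbffeeababbefb')
  24 → (9, 'gcccbffeeababbefb')
  25 → (4, 'gfaddgcccbffeeababbefb')

SA = [18, 20, 0, 6, 25, 19, 21, 1, 22, 13, 2, 12, 11, 10, 7, 8, 17, 16, 23, 5, 24, 15, 14, 3, 9, 4]
[i] adj suffixes → lcp
  [1] 18/20 → 2 ('ab')
  [2] 20/0 → 3 ('abb')
  [3] 0/6 → 1 ('a')
  [4] 6/25 → 0 ('')
  [5] 25/19 → 1 ('b')
  [6] 19/21 → 1 ('b')
  [7] 21/1 → 2 ('bb')
  [8] 1/22 → 1 ('b')
  [9] 22/13 → 1 ('b')
  [10] 13/2 → 2 ('bf')
  [11] 2/12 → 0 ('')
  [12] 12/11 → 1 ('c')
  [13] 11/10 → 2 ('cc')
  [14] 10/7 → 0 ('')
  [15] 7/8 → 1 ('d')
  [16] 8/17 → 0 ('')
  [17] 17/16 → 1 ('e')
  [18] 16/23 → 1 ('e')
  [19] 23/5 → 0 ('')
  [20] 5/24 → 1 ('f')
  [21] 24/15 → 1 ('f')
  [22] 15/14 → 1 ('f')
  [23] 14/3 → 1 ('f')
  [24] 3/9 → 0 ('')
  [25] 9/4 → 1 ('g')

n(n+1)/2 = 26·27/2 = 351
Σ LCP = 0 + 2 + 3 + 1 + 0 + 1 + 1 + 2 + 1 + 1 + 2 + 0 + 1 + 2 + 0 + 1 + 0 + 1 + 1 + 0 + 1 + 1 + 1 + 1 + 0 + 1 = 25
distinct = 351 − 25 = 326

326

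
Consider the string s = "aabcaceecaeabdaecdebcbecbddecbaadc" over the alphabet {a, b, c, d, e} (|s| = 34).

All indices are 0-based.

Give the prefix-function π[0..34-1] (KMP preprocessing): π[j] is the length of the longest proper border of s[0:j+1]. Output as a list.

π[0] = 0
j=1 s[j]='a': π[1]=1 (border 'a')
j=2 s[j]='b': k: 1→0; π[2]=0 (border '')
j=3 s[j]='c': π[3]=0 (border '')
j=4 s[j]='a': π[4]=1 (border 'a')
j=5 s[j]='c': k: 1→0; π[5]=0 (border '')
j=6 s[j]='e': π[6]=0 (border '')
j=7 s[j]='e': π[7]=0 (border '')
j=8 s[j]='c': π[8]=0 (border '')
j=9 s[j]='a': π[9]=1 (border 'a')
j=10 s[j]='e': k: 1→0; π[10]=0 (border '')
j=11 s[j]='a': π[11]=1 (border 'a')
j=12 s[j]='b': k: 1→0; π[12]=0 (border '')
j=13 s[j]='d': π[13]=0 (border '')
j=14 s[j]='a': π[14]=1 (border 'a')
j=15 s[j]='e': k: 1→0; π[15]=0 (border '')
j=16 s[j]='c': π[16]=0 (border '')
j=17 s[j]='d': π[17]=0 (border '')
j=18 s[j]='e': π[18]=0 (border '')
j=19 s[j]='b': π[19]=0 (border '')
j=20 s[j]='c': π[20]=0 (border '')
j=21 s[j]='b': π[21]=0 (border '')
j=22 s[j]='e': π[22]=0 (border '')
j=23 s[j]='c': π[23]=0 (border '')
j=24 s[j]='b': π[24]=0 (border '')
j=25 s[j]='d': π[25]=0 (border '')
j=26 s[j]='d': π[26]=0 (border '')
j=27 s[j]='e': π[27]=0 (border '')
j=28 s[j]='c': π[28]=0 (border '')
j=29 s[j]='b': π[29]=0 (border '')
j=30 s[j]='a': π[30]=1 (border 'a')
j=31 s[j]='a': π[31]=2 (border 'aa')
j=32 s[j]='d': k: 2→1→0; π[32]=0 (border '')
j=33 s[j]='c': π[33]=0 (border '')

[0, 1, 0, 0, 1, 0, 0, 0, 0, 1, 0, 1, 0, 0, 1, 0, 0, 0, 0, 0, 0, 0, 0, 0, 0, 0, 0, 0, 0, 0, 1, 2, 0, 0]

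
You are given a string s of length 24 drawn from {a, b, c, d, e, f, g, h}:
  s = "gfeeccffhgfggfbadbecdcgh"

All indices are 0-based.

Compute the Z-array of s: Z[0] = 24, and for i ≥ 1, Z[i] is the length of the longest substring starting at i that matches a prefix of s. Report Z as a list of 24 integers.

[24, 0, 0, 0, 0, 0, 0, 0, 0, 2, 0, 1, 2, 0, 0, 0, 0, 0, 0, 0, 0, 0, 1, 0]

Z[0]=24
i=1: outside box; Z[1]=0
i=2: outside box; Z[2]=0
i=3: outside box; Z[3]=0
i=4: outside box; Z[4]=0
i=5: outside box; Z[5]=0
i=6: outside box; Z[6]=0
i=7: outside box; Z[7]=0
i=8: outside box; Z[8]=0
i=9: outside box; Z[9]=2 extend→box=[9,11)
i=10: min(r-i=1, Z[1]=0)=0; Z[10]=0
i=11: outside box; Z[11]=1 extend→box=[11,12)
i=12: outside box; Z[12]=2 extend→box=[12,14)
i=13: min(r-i=1, Z[1]=0)=0; Z[13]=0
i=14: outside box; Z[14]=0
i=15: outside box; Z[15]=0
i=16: outside box; Z[16]=0
i=17: outside box; Z[17]=0
i=18: outside box; Z[18]=0
i=19: outside box; Z[19]=0
i=20: outside box; Z[20]=0
i=21: outside box; Z[21]=0
i=22: outside box; Z[22]=1 extend→box=[22,23)
i=23: outside box; Z[23]=0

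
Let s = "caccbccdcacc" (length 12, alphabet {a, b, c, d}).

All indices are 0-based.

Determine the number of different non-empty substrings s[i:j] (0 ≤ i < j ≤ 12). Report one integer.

rank→(start, suffix):
  0 → (9, 'acc')
  1 → (1, 'accbccdcacc')
  2 → (4, 'bccdcacc')
  3 → (11, 'c')
  4 → (8, 'cacc')
  5 → (0, 'caccbccdcacc')
  6 → (3, 'cbccdcacc')
  7 → (10, 'cc')
  8 → (2, 'ccbccdcacc')
  9 → (5, 'ccdcacc')
  10 → (6, 'cdcacc')
  11 → (7, 'dcacc')

SA = [9, 1, 4, 11, 8, 0, 3, 10, 2, 5, 6, 7]
i: (SA[i-1],SA[i]) lcp shared
  1: (9,1) 3 'acc'
  2: (1,4) 0 ''
  3: (4,11) 0 ''
  4: (11,8) 1 'c'
  5: (8,0) 4 'cacc'
  6: (0,3) 1 'c'
  7: (3,10) 1 'c'
  8: (10,2) 2 'cc'
  9: (2,5) 2 'cc'
  10: (5,6) 1 'c'
  11: (6,7) 0 ''

n(n+1)/2 = 12·13/2 = 78
Σ LCP = 0 + 3 + 0 + 0 + 1 + 4 + 1 + 1 + 2 + 2 + 1 + 0 = 15
distinct = 78 − 15 = 63

63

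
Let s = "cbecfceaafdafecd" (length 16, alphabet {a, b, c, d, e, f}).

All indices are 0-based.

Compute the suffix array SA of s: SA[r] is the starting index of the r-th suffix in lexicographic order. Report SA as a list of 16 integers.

[7, 8, 11, 1, 0, 14, 5, 3, 15, 10, 6, 13, 2, 4, 9, 12]

rank | idx | suffix
   0 |   7 | aafdafecd
   1 |   8 | afdafecd
   2 |  11 | afecd
   3 |   1 | becfceaafdafecd
   4 |   0 | cbecfceaafdafecd
   5 |  14 | cd
   6 |   5 | ceaafdafecd
   7 |   3 | cfceaafdafecd
   8 |  15 | d
   9 |  10 | dafecd
  10 |   6 | eaafdafecd
  11 |  13 | ecd
  12 |   2 | ecfceaafdafecd
  13 |   4 | fceaafdafecd
  14 |   9 | fdafecd
  15 |  12 | fecd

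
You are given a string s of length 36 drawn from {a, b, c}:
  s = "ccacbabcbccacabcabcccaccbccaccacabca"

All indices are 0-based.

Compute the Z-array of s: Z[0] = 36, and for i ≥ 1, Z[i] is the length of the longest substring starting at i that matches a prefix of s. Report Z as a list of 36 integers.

[36, 1, 0, 1, 0, 0, 0, 1, 0, 4, 1, 0, 1, 0, 0, 1, 0, 0, 2, 4, 1, 0, 2, 1, 0, 4, 1, 0, 4, 1, 0, 1, 0, 0, 1, 0]

Z[0]=36
i=1: fresh scan; Z[1]=1 scan→box=[1,2)
i=2: fresh scan; Z[2]=0
i=3: fresh scan; Z[3]=1 scan→box=[3,4)
i=4: fresh scan; Z[4]=0
i=5: fresh scan; Z[5]=0
i=6: fresh scan; Z[6]=0
i=7: fresh scan; Z[7]=1 scan→box=[7,8)
i=8: fresh scan; Z[8]=0
i=9: fresh scan; Z[9]=4 scan→box=[9,13)
i=10: min(r-i=3, Z[1]=1)=1; Z[10]=1
i=11: min(r-i=2, Z[2]=0)=0; Z[11]=0
i=12: min(r-i=1, Z[3]=1)=1; Z[12]=1
i=13: fresh scan; Z[13]=0
i=14: fresh scan; Z[14]=0
i=15: fresh scan; Z[15]=1 scan→box=[15,16)
i=16: fresh scan; Z[16]=0
i=17: fresh scan; Z[17]=0
i=18: fresh scan; Z[18]=2 scan→box=[18,20)
i=19: min(r-i=1, Z[1]=1)=1; Z[19]=4 scan→box=[19,23)
i=20: min(r-i=3, Z[1]=1)=1; Z[20]=1
i=21: min(r-i=2, Z[2]=0)=0; Z[21]=0
i=22: min(r-i=1, Z[3]=1)=1; Z[22]=2 scan→box=[22,24)
i=23: min(r-i=1, Z[1]=1)=1; Z[23]=1
i=24: fresh scan; Z[24]=0
i=25: fresh scan; Z[25]=4 scan→box=[25,29)
i=26: min(r-i=3, Z[1]=1)=1; Z[26]=1
i=27: min(r-i=2, Z[2]=0)=0; Z[27]=0
i=28: min(r-i=1, Z[3]=1)=1; Z[28]=4 scan→box=[28,32)
i=29: min(r-i=3, Z[1]=1)=1; Z[29]=1
i=30: min(r-i=2, Z[2]=0)=0; Z[30]=0
i=31: min(r-i=1, Z[3]=1)=1; Z[31]=1
i=32: fresh scan; Z[32]=0
i=33: fresh scan; Z[33]=0
i=34: fresh scan; Z[34]=1 scan→box=[34,35)
i=35: fresh scan; Z[35]=0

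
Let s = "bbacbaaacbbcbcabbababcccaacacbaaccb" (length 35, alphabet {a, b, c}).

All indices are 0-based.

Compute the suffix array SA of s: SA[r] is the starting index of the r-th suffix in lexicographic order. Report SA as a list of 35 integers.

[5, 24, 6, 30, 17, 14, 19, 25, 2, 27, 7, 31, 34, 4, 29, 16, 18, 1, 15, 0, 9, 12, 10, 20, 23, 13, 26, 33, 3, 28, 8, 11, 22, 32, 21]

sorted suffixes:
  #0 SA[0]=5  'aaacbbcbcabbababcccaacacbaaccb'
  #1 SA[1]=24  'aacacbaaccb'
  #2 SA[2]=6  'aacbbcbcabbababcccaacacbaaccb'
  #3 SA[3]=30  'aaccb'
  #4 SA[4]=17  'ababcccaacacbaaccb'
  #5 SA[5]=14  'abbababcccaacacbaaccb'
  #6 SA[6]=19  'abcccaacacbaaccb'
  #7 SA[7]=25  'acacbaaccb'
  #8 SA[8]=2  'acbaaacbbcbcabbababcccaacacbaaccb'
  #9 SA[9]=27  'acbaaccb'
  #10 SA[10]=7  'acbbcbcabbababcccaacacbaaccb'
  #11 SA[11]=31  'accb'
  #12 SA[12]=34  'b'
  #13 SA[13]=4  'baaacbbcbcabbababcccaacacbaaccb'
  #14 SA[14]=29  'baaccb'
  #15 SA[15]=16  'bababcccaacacbaaccb'
  #16 SA[16]=18  'babcccaacacbaaccb'
  #17 SA[17]=1  'bacbaaacbbcbcabbababcccaacacbaaccb'
  #18 SA[18]=15  'bbababcccaacacbaaccb'
  #19 SA[19]=0  'bbacbaaacbbcbcabbababcccaacacbaaccb'
  #20 SA[20]=9  'bbcbcabbababcccaacacbaaccb'
  #21 SA[21]=12  'bcabbababcccaacacbaaccb'
  #22 SA[22]=10  'bcbcabbababcccaacacbaaccb'
  #23 SA[23]=20  'bcccaacacbaaccb'
  #24 SA[24]=23  'caacacbaaccb'
  #25 SA[25]=13  'cabbababcccaacacbaaccb'
  #26 SA[26]=26  'cacbaaccb'
  #27 SA[27]=33  'cb'
  #28 SA[28]=3  'cbaaacbbcbcabbababcccaacacbaaccb'
  #29 SA[29]=28  'cbaaccb'
  #30 SA[30]=8  'cbbcbcabbababcccaacacbaaccb'
  #31 SA[31]=11  'cbcabbababcccaacacbaaccb'
  #32 SA[32]=22  'ccaacacbaaccb'
  #33 SA[33]=32  'ccb'
  #34 SA[34]=21  'cccaacacbaaccb'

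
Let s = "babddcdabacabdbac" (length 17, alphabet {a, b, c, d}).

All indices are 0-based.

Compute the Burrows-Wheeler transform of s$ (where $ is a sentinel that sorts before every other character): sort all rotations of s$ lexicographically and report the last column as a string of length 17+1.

rank  rotation            last
    0  $babddcdabacabdbac  c
    1  abacabdbac$babddcd  d
    2  abdbac$babddcdabac  c
    3  abddcdabacabdbac$b  b
    4  ac$babddcdabacabdb  b
    5  acabdbac$babddcdab  b
    6  babddcdabacabdbac$  $
    7  bac$babddcdabacabd  d
    8  bacabdbac$babddcda  a
    9  bdbac$babddcdabaca  a
   10  bddcdabacabdbac$ba  a
   11  c$babddcdabacabdba  a
   12  cabdbac$babddcdaba  a
   13  cdabacabdbac$babdd  d
   14  dabacabdbac$babddc  c
   15  dbac$babddcdabacab  b
   16  dcdabacabdbac$babd  d
   17  ddcdabacabdbac$bab  b

cdcbbb$daaaaadcbdb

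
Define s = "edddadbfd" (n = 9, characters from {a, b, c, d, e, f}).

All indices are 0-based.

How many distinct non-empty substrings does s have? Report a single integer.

40

rank→(start, suffix):
  0 → (4, 'adbfd')
  1 → (6, 'bfd')
  2 → (8, 'd')
  3 → (3, 'dadbfd')
  4 → (5, 'dbfd')
  5 → (2, 'ddadbfd')
  6 → (1, 'dddadbfd')
  7 → (0, 'edddadbfd')
  8 → (7, 'fd')

SA = [4, 6, 8, 3, 5, 2, 1, 0, 7]
i: (SA[i-1],SA[i]) lcp shared
  1: (4,6) 0 ''
  2: (6,8) 0 ''
  3: (8,3) 1 'd'
  4: (3,5) 1 'd'
  5: (5,2) 1 'd'
  6: (2,1) 2 'dd'
  7: (1,0) 0 ''
  8: (0,7) 0 ''

n(n+1)/2 = 9·10/2 = 45
Σ LCP = 0 + 0 + 0 + 1 + 1 + 1 + 2 + 0 + 0 = 5
distinct = 45 − 5 = 40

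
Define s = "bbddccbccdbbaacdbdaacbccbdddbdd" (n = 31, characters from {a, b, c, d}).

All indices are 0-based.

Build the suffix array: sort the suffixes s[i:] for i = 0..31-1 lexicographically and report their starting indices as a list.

rank→(start, suffix):
  0 → (18, 'aacbccbdddbdd')
  1 → (12, 'aacdbdaacbccbdddbdd')
  2 → (19, 'acbccbdddbdd')
  3 → (13, 'acdbdaacbccbdddbdd')
  4 → (11, 'baacdbdaacbccbdddbdd')
  5 → (10, 'bbaacdbdaacbccbdddbdd')
  6 → (0, 'bbddccbccdbbaacdbdaacbccbdddbdd')
  7 → (21, 'bccbdddbdd')
  8 → (6, 'bccdbbaacdbdaacbccbdddbdd')
  9 → (16, 'bdaacbccbdddbdd')
  10 → (28, 'bdd')
  11 → (1, 'bddccbccdbbaacdbdaacbccbdddbdd')
  12 → (24, 'bdddbdd')
  13 → (20, 'cbccbdddbdd')
  14 → (5, 'cbccdbbaacdbdaacbccbdddbdd')
  15 → (23, 'cbdddbdd')
  16 → (4, 'ccbccdbbaacdbdaacbccbdddbdd')
  17 → (22, 'ccbdddbdd')
  18 → (7, 'ccdbbaacdbdaacbccbdddbdd')
  19 → (8, 'cdbbaacdbdaacbccbdddbdd')
  20 → (14, 'cdbdaacbccbdddbdd')
  21 → (30, 'd')
  22 → (17, 'daacbccbdddbdd')
  23 → (9, 'dbbaacdbdaacbccbdddbdd')
  24 → (15, 'dbdaacbccbdddbdd')
  25 → (27, 'dbdd')
  26 → (3, 'dccbccdbbaacdbdaacbccbdddbdd')
  27 → (29, 'dd')
  28 → (26, 'ddbdd')
  29 → (2, 'ddccbccdbbaacdbdaacbccbdddbdd')
  30 → (25, 'dddbdd')

[18, 12, 19, 13, 11, 10, 0, 21, 6, 16, 28, 1, 24, 20, 5, 23, 4, 22, 7, 8, 14, 30, 17, 9, 15, 27, 3, 29, 26, 2, 25]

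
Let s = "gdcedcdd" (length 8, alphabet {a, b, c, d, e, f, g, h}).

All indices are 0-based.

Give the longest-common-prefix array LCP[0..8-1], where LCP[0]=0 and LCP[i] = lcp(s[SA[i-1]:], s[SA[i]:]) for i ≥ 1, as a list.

[0, 1, 0, 1, 2, 1, 0, 0]

rank→(start, suffix):
  0 → (5, 'cdd')
  1 → (2, 'cedcdd')
  2 → (7, 'd')
  3 → (4, 'dcdd')
  4 → (1, 'dcedcdd')
  5 → (6, 'dd')
  6 → (3, 'edcdd')
  7 → (0, 'gdcedcdd')

SA = [5, 2, 7, 4, 1, 6, 3, 0]
rank  pair      lcp
   1  s[5:],s[2:]  1  'c'
   2  s[2:],s[7:]  0  ''
   3  s[7:],s[4:]  1  'd'
   4  s[4:],s[1:]  2  'dc'
   5  s[1:],s[6:]  1  'd'
   6  s[6:],s[3:]  0  ''
   7  s[3:],s[0:]  0  ''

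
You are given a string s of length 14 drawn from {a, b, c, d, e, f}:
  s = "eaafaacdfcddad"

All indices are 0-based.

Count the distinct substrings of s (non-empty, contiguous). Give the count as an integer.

sorted suffixes:
  #0 SA[0]=4  'aacdfcddad'
  #1 SA[1]=1  'aafaacdfcddad'
  #2 SA[2]=5  'acdfcddad'
  #3 SA[3]=12  'ad'
  #4 SA[4]=2  'afaacdfcddad'
  #5 SA[5]=9  'cddad'
  #6 SA[6]=6  'cdfcddad'
  #7 SA[7]=13  'd'
  #8 SA[8]=11  'dad'
  #9 SA[9]=10  'ddad'
  #10 SA[10]=7  'dfcddad'
  #11 SA[11]=0  'eaafaacdfcddad'
  #12 SA[12]=3  'faacdfcddad'
  #13 SA[13]=8  'fcddad'

SA = [4, 1, 5, 12, 2, 9, 6, 13, 11, 10, 7, 0, 3, 8]
i: (SA[i-1],SA[i]) lcp shared
  1: (4,1) 2 'aa'
  2: (1,5) 1 'a'
  3: (5,12) 1 'a'
  4: (12,2) 1 'a'
  5: (2,9) 0 ''
  6: (9,6) 2 'cd'
  7: (6,13) 0 ''
  8: (13,11) 1 'd'
  9: (11,10) 1 'd'
  10: (10,7) 1 'd'
  11: (7,0) 0 ''
  12: (0,3) 0 ''
  13: (3,8) 1 'f'

n(n+1)/2 = 14·15/2 = 105
Σ LCP = 0 + 2 + 1 + 1 + 1 + 0 + 2 + 0 + 1 + 1 + 1 + 0 + 0 + 1 = 11
distinct = 105 − 11 = 94

94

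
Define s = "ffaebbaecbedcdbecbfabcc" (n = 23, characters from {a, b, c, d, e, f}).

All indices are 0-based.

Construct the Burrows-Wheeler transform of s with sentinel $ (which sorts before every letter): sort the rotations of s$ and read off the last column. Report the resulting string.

cffbbeadccceebdceaabbbf$

rank  rotation                  last
    0  $ffaebbaecbedcdbecbfabcc  c
    1  abcc$ffaebbaecbedcdbecbf  f
    2  aebbaecbedcdbecbfabcc$ff  f
    3  aecbedcdbecbfabcc$ffaebb  b
    4  baecbedcdbecbfabcc$ffaeb  b
    5  bbaecbedcdbecbfabcc$ffae  e
    6  bcc$ffaebbaecbedcdbecbfa  a
    7  becbfabcc$ffaebbaecbedcd  d
    8  bedcdbecbfabcc$ffaebbaec  c
    9  bfabcc$ffaebbaecbedcdbec  c
   10  c$ffaebbaecbedcdbecbfabc  c
   11  cbedcdbecbfabcc$ffaebbae  e
   12  cbfabcc$ffaebbaecbedcdbe  e
   13  cc$ffaebbaecbedcdbecbfab  b
   14  cdbecbfabcc$ffaebbaecbed  d
   15  dbecbfabcc$ffaebbaecbedc  c
   16  dcdbecbfabcc$ffaebbaecbe  e
   17  ebbaecbedcdbecbfabcc$ffa  a
   18  ecbedcdbecbfabcc$ffaebba  a
   19  ecbfabcc$ffaebbaecbedcdb  b
   20  edcdbecbfabcc$ffaebbaecb  b
   21  fabcc$ffaebbaecbedcdbecb  b
   22  faebbaecbedcdbecbfabcc$f  f
   23  ffaebbaecbedcdbecbfabcc$  $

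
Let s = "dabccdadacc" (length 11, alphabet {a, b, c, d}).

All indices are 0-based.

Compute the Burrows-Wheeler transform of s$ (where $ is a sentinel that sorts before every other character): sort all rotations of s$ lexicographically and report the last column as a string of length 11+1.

cdddacabc$ac

rank  rotation      last
    0  $dabccdadacc  c
    1  abccdadacc$d  d
    2  acc$dabccdad  d
    3  adacc$dabccd  d
    4  bccdadacc$da  a
    5  c$dabccdadac  c
    6  cc$dabccdada  a
    7  ccdadacc$dab  b
    8  cdadacc$dabc  c
    9  dabccdadacc$  $
   10  dacc$dabccda  a
   11  dadacc$dabcc  c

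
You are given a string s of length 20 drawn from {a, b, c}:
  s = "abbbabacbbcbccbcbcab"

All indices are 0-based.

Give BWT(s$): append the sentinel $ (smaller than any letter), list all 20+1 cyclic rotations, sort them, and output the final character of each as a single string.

rank  rotation               last
    0  $abbbabacbbcbccbcbcab  b
    1  ab$abbbabacbbcbccbcbc  c
    2  abacbbcbccbcbcab$abbb  b
    3  abbbabacbbcbccbcbcab$  $
    4  acbbcbccbcbcab$abbbab  b
    5  b$abbbabacbbcbccbcbca  a
    6  babacbbcbccbcbcab$abb  b
    7  bacbbcbccbcbcab$abbba  a
    8  bbabacbbcbccbcbcab$ab  b
    9  bbbabacbbcbccbcbcab$a  a
   10  bbcbccbcbcab$abbbabac  c
   11  bcab$abbbabacbbcbccbc  c
   12  bcbcab$abbbabacbbcbcc  c
   13  bcbccbcbcab$abbbabacb  b
   14  bccbcbcab$abbbabacbbc  c
   15  cab$abbbabacbbcbccbcb  b
   16  cbbcbccbcbcab$abbbaba  a
   17  cbcab$abbbabacbbcbccb  b
   18  cbcbcab$abbbabacbbcbc  c
   19  cbccbcbcab$abbbabacbb  b
   20  ccbcbcab$abbbabacbbcb  b

bcb$bababacccbcbabcbb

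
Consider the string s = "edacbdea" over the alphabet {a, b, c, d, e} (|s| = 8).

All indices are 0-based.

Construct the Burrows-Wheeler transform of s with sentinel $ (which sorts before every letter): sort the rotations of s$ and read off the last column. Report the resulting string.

rank  rotation   last
    0  $edacbdea  a
    1  a$edacbde  e
    2  acbdea$ed  d
    3  bdea$edac  c
    4  cbdea$eda  a
    5  dacbdea$e  e
    6  dea$edacb  b
    7  ea$edacbd  d
    8  edacbdea$  $

aedcaebd$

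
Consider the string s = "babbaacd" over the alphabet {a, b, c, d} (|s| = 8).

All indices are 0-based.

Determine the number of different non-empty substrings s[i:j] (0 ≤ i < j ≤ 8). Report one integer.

sorted suffixes:
  #0 SA[0]=4  'aacd'
  #1 SA[1]=1  'abbaacd'
  #2 SA[2]=5  'acd'
  #3 SA[3]=3  'baacd'
  #4 SA[4]=0  'babbaacd'
  #5 SA[5]=2  'bbaacd'
  #6 SA[6]=6  'cd'
  #7 SA[7]=7  'd'

SA = [4, 1, 5, 3, 0, 2, 6, 7]
i: (SA[i-1],SA[i]) lcp shared
  1: (4,1) 1 'a'
  2: (1,5) 1 'a'
  3: (5,3) 0 ''
  4: (3,0) 2 'ba'
  5: (0,2) 1 'b'
  6: (2,6) 0 ''
  7: (6,7) 0 ''

n(n+1)/2 = 8·9/2 = 36
Σ LCP = 0 + 1 + 1 + 0 + 2 + 1 + 0 + 0 = 5
distinct = 36 − 5 = 31

31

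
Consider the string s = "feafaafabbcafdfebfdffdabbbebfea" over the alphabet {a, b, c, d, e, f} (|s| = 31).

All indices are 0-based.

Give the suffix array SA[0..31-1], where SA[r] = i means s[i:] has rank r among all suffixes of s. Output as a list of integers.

[30, 4, 22, 7, 2, 5, 11, 23, 8, 24, 9, 25, 16, 27, 10, 21, 13, 18, 29, 1, 15, 26, 3, 6, 20, 12, 17, 28, 0, 14, 19]

rank | idx | suffix
   0 |  30 | a
   1 |   4 | aafabbcafdfebfdffdabbbebfea
   2 |  22 | abbbebfea
   3 |   7 | abbcafdfebfdffdabbbebfea
   4 |   2 | afaafabbcafdfebfdffdabbbebfea
   5 |   5 | afabbcafdfebfdffdabbbebfea
   6 |  11 | afdfebfdffdabbbebfea
   7 |  23 | bbbebfea
   8 |   8 | bbcafdfebfdffdabbbebfea
   9 |  24 | bbebfea
  10 |   9 | bcafdfebfdffdabbbebfea
  11 |  25 | bebfea
  12 |  16 | bfdffdabbbebfea
  13 |  27 | bfea
  14 |  10 | cafdfebfdffdabbbebfea
  15 |  21 | dabbbebfea
  16 |  13 | dfebfdffdabbbebfea
  17 |  18 | dffdabbbebfea
  18 |  29 | ea
  19 |   1 | eafaafabbcafdfebfdffdabbbebfea
  20 |  15 | ebfdffdabbbebfea
  21 |  26 | ebfea
  22 |   3 | faafabbcafdfebfdffdabbbebfea
  23 |   6 | fabbcafdfebfdffdabbbebfea
  24 |  20 | fdabbbebfea
  25 |  12 | fdfebfdffdabbbebfea
  26 |  17 | fdffdabbbebfea
  27 |  28 | fea
  28 |   0 | feafaafabbcafdfebfdffdabbbebfea
  29 |  14 | febfdffdabbbebfea
  30 |  19 | ffdabbbebfea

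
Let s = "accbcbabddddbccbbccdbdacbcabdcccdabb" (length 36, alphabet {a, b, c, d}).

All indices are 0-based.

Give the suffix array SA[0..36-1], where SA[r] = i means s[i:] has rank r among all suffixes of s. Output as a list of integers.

rank→(start, suffix):
  0 → (33, 'abb')
  1 → (26, 'abdcccdabb')
  2 → (6, 'abddddbccbbccdbdacbcabdcccdabb')
  3 → (22, 'acbcabdcccdabb')
  4 → (0, 'accbcbabddddbccbbccdbdacbcabdcccdabb')
  5 → (35, 'b')
  6 → (5, 'babddddbccbbccdbdacbcabdcccdabb')
  7 → (34, 'bb')
  8 → (15, 'bbccdbdacbcabdcccdabb')
  9 → (24, 'bcabdcccdabb')
  10 → (3, 'bcbabddddbccbbccdbdacbcabdcccdabb')
  11 → (12, 'bccbbccdbdacbcabdcccdabb')
  12 → (16, 'bccdbdacbcabdcccdabb')
  13 → (20, 'bdacbcabdcccdabb')
  14 → (27, 'bdcccdabb')
  15 → (7, 'bddddbccbbccdbdacbcabdcccdabb')
  16 → (25, 'cabdcccdabb')
  17 → (4, 'cbabddddbccbbccdbdacbcabdcccdabb')
  18 → (14, 'cbbccdbdacbcabdcccdabb')
  19 → (23, 'cbcabdcccdabb')
  20 → (2, 'cbcbabddddbccbbccdbdacbcabdcccdabb')
  21 → (13, 'ccbbccdbdacbcabdcccdabb')
  22 → (1, 'ccbcbabddddbccbbccdbdacbcabdcccdabb')
  23 → (29, 'cccdabb')
  24 → (30, 'ccdabb')
  25 → (17, 'ccdbdacbcabdcccdabb')
  26 → (31, 'cdabb')
  27 → (18, 'cdbdacbcabdcccdabb')
  28 → (32, 'dabb')
  29 → (21, 'dacbcabdcccdabb')
  30 → (11, 'dbccbbccdbdacbcabdcccdabb')
  31 → (19, 'dbdacbcabdcccdabb')
  32 → (28, 'dcccdabb')
  33 → (10, 'ddbccbbccdbdacbcabdcccdabb')
  34 → (9, 'dddbccbbccdbdacbcabdcccdabb')
  35 → (8, 'ddddbccbbccdbdacbcabdcccdabb')

[33, 26, 6, 22, 0, 35, 5, 34, 15, 24, 3, 12, 16, 20, 27, 7, 25, 4, 14, 23, 2, 13, 1, 29, 30, 17, 31, 18, 32, 21, 11, 19, 28, 10, 9, 8]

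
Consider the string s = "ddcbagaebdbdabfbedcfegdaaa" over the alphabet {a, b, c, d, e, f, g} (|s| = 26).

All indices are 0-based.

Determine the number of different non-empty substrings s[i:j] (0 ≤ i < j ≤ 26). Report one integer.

328

rank | idx | suffix
   0 |  25 | a
   1 |  24 | aa
   2 |  23 | aaa
   3 |  12 | abfbedcfegdaaa
   4 |   6 | aebdbdabfbedcfegdaaa
   5 |   4 | agaebdbdabfbedcfegdaaa
   6 |   3 | bagaebdbdabfbedcfegdaaa
   7 |  10 | bdabfbedcfegdaaa
   8 |   8 | bdbdabfbedcfegdaaa
   9 |  15 | bedcfegdaaa
  10 |  13 | bfbedcfegdaaa
  11 |   2 | cbagaebdbdabfbedcfegdaaa
  12 |  18 | cfegdaaa
  13 |  22 | daaa
  14 |  11 | dabfbedcfegdaaa
  15 |   9 | dbdabfbedcfegdaaa
  16 |   1 | dcbagaebdbdabfbedcfegdaaa
  17 |  17 | dcfegdaaa
  18 |   0 | ddcbagaebdbdabfbedcfegdaaa
  19 |   7 | ebdbdabfbedcfegdaaa
  20 |  16 | edcfegdaaa
  21 |  20 | egdaaa
  22 |  14 | fbedcfegdaaa
  23 |  19 | fegdaaa
  24 |   5 | gaebdbdabfbedcfegdaaa
  25 |  21 | gdaaa

SA = [25, 24, 23, 12, 6, 4, 3, 10, 8, 15, 13, 2, 18, 22, 11, 9, 1, 17, 0, 7, 16, 20, 14, 19, 5, 21]
i: (SA[i-1],SA[i]) lcp shared
  1: (25,24) 1 'a'
  2: (24,23) 2 'aa'
  3: (23,12) 1 'a'
  4: (12,6) 1 'a'
  5: (6,4) 1 'a'
  6: (4,3) 0 ''
  7: (3,10) 1 'b'
  8: (10,8) 2 'bd'
  9: (8,15) 1 'b'
  10: (15,13) 1 'b'
  11: (13,2) 0 ''
  12: (2,18) 1 'c'
  13: (18,22) 0 ''
  14: (22,11) 2 'da'
  15: (11,9) 1 'd'
  16: (9,1) 1 'd'
  17: (1,17) 2 'dc'
  18: (17,0) 1 'd'
  19: (0,7) 0 ''
  20: (7,16) 1 'e'
  21: (16,20) 1 'e'
  22: (20,14) 0 ''
  23: (14,19) 1 'f'
  24: (19,5) 0 ''
  25: (5,21) 1 'g'

n(n+1)/2 = 26·27/2 = 351
Σ LCP = 0 + 1 + 2 + 1 + 1 + 1 + 0 + 1 + 2 + 1 + 1 + 0 + 1 + 0 + 2 + 1 + 1 + 2 + 1 + 0 + 1 + 1 + 0 + 1 + 0 + 1 = 23
distinct = 351 − 23 = 328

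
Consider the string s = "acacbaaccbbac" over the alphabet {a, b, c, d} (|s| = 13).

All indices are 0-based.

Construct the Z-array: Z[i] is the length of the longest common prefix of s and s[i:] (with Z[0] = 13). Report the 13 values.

[13, 0, 2, 0, 0, 1, 2, 0, 0, 0, 0, 2, 0]

Z[0]=13
i=1: fresh scan; Z[1]=0
i=2: fresh scan; Z[2]=2 extend→box=[2,4)
i=3: min(r-i=1, Z[1]=0)=0; Z[3]=0
i=4: fresh scan; Z[4]=0
i=5: fresh scan; Z[5]=1 extend→box=[5,6)
i=6: fresh scan; Z[6]=2 extend→box=[6,8)
i=7: min(r-i=1, Z[1]=0)=0; Z[7]=0
i=8: fresh scan; Z[8]=0
i=9: fresh scan; Z[9]=0
i=10: fresh scan; Z[10]=0
i=11: fresh scan; Z[11]=2 extend→box=[11,13)
i=12: min(r-i=1, Z[1]=0)=0; Z[12]=0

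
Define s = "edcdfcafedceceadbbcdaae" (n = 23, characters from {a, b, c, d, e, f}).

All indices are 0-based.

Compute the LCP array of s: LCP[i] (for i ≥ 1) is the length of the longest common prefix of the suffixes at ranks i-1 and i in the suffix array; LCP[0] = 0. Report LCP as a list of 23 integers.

[0, 1, 1, 1, 0, 1, 0, 1, 2, 1, 2, 0, 1, 1, 2, 1, 0, 1, 1, 1, 3, 0, 1]

rank→(start, suffix):
  0 → (20, 'aae')
  1 → (14, 'adbbcdaae')
  2 → (21, 'ae')
  3 → (6, 'afedceceadbbcdaae')
  4 → (16, 'bbcdaae')
  5 → (17, 'bcdaae')
  6 → (5, 'cafedceceadbbcdaae')
  7 → (18, 'cdaae')
  8 → (2, 'cdfcafedceceadbbcdaae')
  9 → (12, 'ceadbbcdaae')
  10 → (10, 'ceceadbbcdaae')
  11 → (19, 'daae')
  12 → (15, 'dbbcdaae')
  13 → (1, 'dcdfcafedceceadbbcdaae')
  14 → (9, 'dceceadbbcdaae')
  15 → (3, 'dfcafedceceadbbcdaae')
  16 → (22, 'e')
  17 → (13, 'eadbbcdaae')
  18 → (11, 'eceadbbcdaae')
  19 → (0, 'edcdfcafedceceadbbcdaae')
  20 → (8, 'edceceadbbcdaae')
  21 → (4, 'fcafedceceadbbcdaae')
  22 → (7, 'fedceceadbbcdaae')

SA = [20, 14, 21, 6, 16, 17, 5, 18, 2, 12, 10, 19, 15, 1, 9, 3, 22, 13, 11, 0, 8, 4, 7]
i: (SA[i-1],SA[i]) lcp shared
  1: (20,14) 1 'a'
  2: (14,21) 1 'a'
  3: (21,6) 1 'a'
  4: (6,16) 0 ''
  5: (16,17) 1 'b'
  6: (17,5) 0 ''
  7: (5,18) 1 'c'
  8: (18,2) 2 'cd'
  9: (2,12) 1 'c'
  10: (12,10) 2 'ce'
  11: (10,19) 0 ''
  12: (19,15) 1 'd'
  13: (15,1) 1 'd'
  14: (1,9) 2 'dc'
  15: (9,3) 1 'd'
  16: (3,22) 0 ''
  17: (22,13) 1 'e'
  18: (13,11) 1 'e'
  19: (11,0) 1 'e'
  20: (0,8) 3 'edc'
  21: (8,4) 0 ''
  22: (4,7) 1 'f'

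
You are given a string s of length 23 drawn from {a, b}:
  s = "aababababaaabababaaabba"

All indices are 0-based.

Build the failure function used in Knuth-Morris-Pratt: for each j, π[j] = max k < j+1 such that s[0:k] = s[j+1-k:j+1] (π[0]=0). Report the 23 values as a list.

π[0] = 0
j=1 s[j]='a': π[1]=1 (border 'a')
j=2 s[j]='b': k: 1→0; π[2]=0 (border '')
j=3 s[j]='a': π[3]=1 (border 'a')
j=4 s[j]='b': k: 1→0; π[4]=0 (border '')
j=5 s[j]='a': π[5]=1 (border 'a')
j=6 s[j]='b': k: 1→0; π[6]=0 (border '')
j=7 s[j]='a': π[7]=1 (border 'a')
j=8 s[j]='b': k: 1→0; π[8]=0 (border '')
j=9 s[j]='a': π[9]=1 (border 'a')
j=10 s[j]='a': π[10]=2 (border 'aa')
j=11 s[j]='a': k: 2→1; π[11]=2 (border 'aa')
j=12 s[j]='b': π[12]=3 (border 'aab')
j=13 s[j]='a': π[13]=4 (border 'aaba')
j=14 s[j]='b': π[14]=5 (border 'aabab')
j=15 s[j]='a': π[15]=6 (border 'aababa')
j=16 s[j]='b': π[16]=7 (border 'aababab')
j=17 s[j]='a': π[17]=8 (border 'aabababa')
j=18 s[j]='a': k: 8→1; π[18]=2 (border 'aa')
j=19 s[j]='a': k: 2→1; π[19]=2 (border 'aa')
j=20 s[j]='b': π[20]=3 (border 'aab')
j=21 s[j]='b': k: 3→0; π[21]=0 (border '')
j=22 s[j]='a': π[22]=1 (border 'a')

[0, 1, 0, 1, 0, 1, 0, 1, 0, 1, 2, 2, 3, 4, 5, 6, 7, 8, 2, 2, 3, 0, 1]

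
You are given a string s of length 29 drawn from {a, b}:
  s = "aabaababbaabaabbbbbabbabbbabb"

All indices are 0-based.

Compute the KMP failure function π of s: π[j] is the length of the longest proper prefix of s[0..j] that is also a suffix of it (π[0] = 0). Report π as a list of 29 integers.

π[0] = 0
j=1 s[j]='a': π[1]=1 (border 'a')
j=2 s[j]='b': k: 1→0; π[2]=0 (border '')
j=3 s[j]='a': π[3]=1 (border 'a')
j=4 s[j]='a': π[4]=2 (border 'aa')
j=5 s[j]='b': π[5]=3 (border 'aab')
j=6 s[j]='a': π[6]=4 (border 'aaba')
j=7 s[j]='b': k: 4→1→0; π[7]=0 (border '')
j=8 s[j]='b': π[8]=0 (border '')
j=9 s[j]='a': π[9]=1 (border 'a')
j=10 s[j]='a': π[10]=2 (border 'aa')
j=11 s[j]='b': π[11]=3 (border 'aab')
j=12 s[j]='a': π[12]=4 (border 'aaba')
j=13 s[j]='a': π[13]=5 (border 'aabaa')
j=14 s[j]='b': π[14]=6 (border 'aabaab')
j=15 s[j]='b': k: 6→3→0; π[15]=0 (border '')
j=16 s[j]='b': π[16]=0 (border '')
j=17 s[j]='b': π[17]=0 (border '')
j=18 s[j]='b': π[18]=0 (border '')
j=19 s[j]='a': π[19]=1 (border 'a')
j=20 s[j]='b': k: 1→0; π[20]=0 (border '')
j=21 s[j]='b': π[21]=0 (border '')
j=22 s[j]='a': π[22]=1 (border 'a')
j=23 s[j]='b': k: 1→0; π[23]=0 (border '')
j=24 s[j]='b': π[24]=0 (border '')
j=25 s[j]='b': π[25]=0 (border '')
j=26 s[j]='a': π[26]=1 (border 'a')
j=27 s[j]='b': k: 1→0; π[27]=0 (border '')
j=28 s[j]='b': π[28]=0 (border '')

[0, 1, 0, 1, 2, 3, 4, 0, 0, 1, 2, 3, 4, 5, 6, 0, 0, 0, 0, 1, 0, 0, 1, 0, 0, 0, 1, 0, 0]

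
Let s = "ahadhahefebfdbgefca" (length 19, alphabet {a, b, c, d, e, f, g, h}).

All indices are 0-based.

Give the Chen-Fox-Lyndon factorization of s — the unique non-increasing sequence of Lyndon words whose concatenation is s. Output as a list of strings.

["ah", "adhahefebfdbgefc", "a"]

emit factor 1: 'ah' (i=0, period=2)
emit factor 2: 'adhahefebfdbgefc' (i=2, period=16)
emit factor 3: 'a' (i=18, period=1)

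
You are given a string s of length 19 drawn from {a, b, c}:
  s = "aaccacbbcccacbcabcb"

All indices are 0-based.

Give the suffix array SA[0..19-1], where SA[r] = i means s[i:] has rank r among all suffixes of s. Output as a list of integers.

[0, 15, 4, 11, 1, 18, 6, 13, 16, 7, 14, 3, 10, 17, 5, 12, 2, 9, 8]

rank | idx | suffix
   0 |   0 | aaccacbbcccacbcabcb
   1 |  15 | abcb
   2 |   4 | acbbcccacbcabcb
   3 |  11 | acbcabcb
   4 |   1 | accacbbcccacbcabcb
   5 |  18 | b
   6 |   6 | bbcccacbcabcb
   7 |  13 | bcabcb
   8 |  16 | bcb
   9 |   7 | bcccacbcabcb
  10 |  14 | cabcb
  11 |   3 | cacbbcccacbcabcb
  12 |  10 | cacbcabcb
  13 |  17 | cb
  14 |   5 | cbbcccacbcabcb
  15 |  12 | cbcabcb
  16 |   2 | ccacbbcccacbcabcb
  17 |   9 | ccacbcabcb
  18 |   8 | cccacbcabcb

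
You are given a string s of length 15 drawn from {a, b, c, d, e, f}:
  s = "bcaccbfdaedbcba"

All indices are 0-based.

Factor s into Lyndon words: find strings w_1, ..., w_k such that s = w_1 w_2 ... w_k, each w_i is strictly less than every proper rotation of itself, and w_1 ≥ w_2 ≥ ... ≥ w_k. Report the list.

["bc", "accbfdaedbcb", "a"]

emit factor 1: 'bc' (i=0, period=2)
emit factor 2: 'accbfdaedbcb' (i=2, period=12)
emit factor 3: 'a' (i=14, period=1)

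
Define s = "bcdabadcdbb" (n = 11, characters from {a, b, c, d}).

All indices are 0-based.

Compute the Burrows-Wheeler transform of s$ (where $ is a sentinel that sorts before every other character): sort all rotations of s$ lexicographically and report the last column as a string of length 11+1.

rank  rotation      last
    0  $bcdabadcdbb  b
    1  abadcdbb$bcd  d
    2  adcdbb$bcdab  b
    3  b$bcdabadcdb  b
    4  badcdbb$bcda  a
    5  bb$bcdabadcd  d
    6  bcdabadcdbb$  $
    7  cdabadcdbb$b  b
    8  cdbb$bcdabad  d
    9  dabadcdbb$bc  c
   10  dbb$bcdabadc  c
   11  dcdbb$bcdaba  a

bdbbad$bdcca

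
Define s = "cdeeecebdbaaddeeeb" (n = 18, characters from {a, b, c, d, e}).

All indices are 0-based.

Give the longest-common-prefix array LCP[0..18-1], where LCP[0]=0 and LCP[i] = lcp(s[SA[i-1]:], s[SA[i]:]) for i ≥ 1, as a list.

[0, 1, 0, 1, 1, 0, 1, 0, 1, 1, 4, 0, 2, 1, 1, 2, 2, 3]

sorted suffixes:
  #0 SA[0]=10  'aaddeeeb'
  #1 SA[1]=11  'addeeeb'
  #2 SA[2]=17  'b'
  #3 SA[3]=9  'baaddeeeb'
  #4 SA[4]=7  'bdbaaddeeeb'
  #5 SA[5]=0  'cdeeecebdbaaddeeeb'
  #6 SA[6]=5  'cebdbaaddeeeb'
  #7 SA[7]=8  'dbaaddeeeb'
  #8 SA[8]=12  'ddeeeb'
  #9 SA[9]=13  'deeeb'
  #10 SA[10]=1  'deeecebdbaaddeeeb'
  #11 SA[11]=16  'eb'
  #12 SA[12]=6  'ebdbaaddeeeb'
  #13 SA[13]=4  'ecebdbaaddeeeb'
  #14 SA[14]=15  'eeb'
  #15 SA[15]=3  'eecebdbaaddeeeb'
  #16 SA[16]=14  'eeeb'
  #17 SA[17]=2  'eeecebdbaaddeeeb'

SA = [10, 11, 17, 9, 7, 0, 5, 8, 12, 13, 1, 16, 6, 4, 15, 3, 14, 2]
rank  pair      lcp
   1  s[10:],s[11:]  1  'a'
   2  s[11:],s[17:]  0  ''
   3  s[17:],s[9:]  1  'b'
   4  s[9:],s[7:]  1  'b'
   5  s[7:],s[0:]  0  ''
   6  s[0:],s[5:]  1  'c'
   7  s[5:],s[8:]  0  ''
   8  s[8:],s[12:]  1  'd'
   9  s[12:],s[13:]  1  'd'
  10  s[13:],s[1:]  4  'deee'
  11  s[1:],s[16:]  0  ''
  12  s[16:],s[6:]  2  'eb'
  13  s[6:],s[4:]  1  'e'
  14  s[4:],s[15:]  1  'e'
  15  s[15:],s[3:]  2  'ee'
  16  s[3:],s[14:]  2  'ee'
  17  s[14:],s[2:]  3  'eee'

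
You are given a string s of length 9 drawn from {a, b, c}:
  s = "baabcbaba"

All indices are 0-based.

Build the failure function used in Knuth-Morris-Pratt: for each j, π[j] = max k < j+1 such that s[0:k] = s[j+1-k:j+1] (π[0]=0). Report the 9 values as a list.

π[0] = 0
j=1 s[j]='a': π[1]=0 (border '')
j=2 s[j]='a': π[2]=0 (border '')
j=3 s[j]='b': π[3]=1 (border 'b')
j=4 s[j]='c': k: 1→0; π[4]=0 (border '')
j=5 s[j]='b': π[5]=1 (border 'b')
j=6 s[j]='a': π[6]=2 (border 'ba')
j=7 s[j]='b': k: 2→0; π[7]=1 (border 'b')
j=8 s[j]='a': π[8]=2 (border 'ba')

[0, 0, 0, 1, 0, 1, 2, 1, 2]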